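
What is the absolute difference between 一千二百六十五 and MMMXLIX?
Convert 一千二百六十五 (Chinese numeral) → 1×1000 + 2×100 + 6×10 + 5 = 1265 (decimal)
Convert MMMXLIX (Roman numeral) → 1000 + 1000 + 1000 + 40 + 9 = 3049 (decimal)
Compute |1265 - 3049| = 1784
1784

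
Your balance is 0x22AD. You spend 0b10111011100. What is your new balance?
Convert 0x22AD (hexadecimal) → 2×4096 + 2×256 + 10×16 + 13 = 8877 (decimal)
Convert 0b10111011100 (binary) → 1024 + 256 + 128 + 64 + 16 + 8 + 4 = 1500 (decimal)
Compute 8877 - 1500 = 7377
7377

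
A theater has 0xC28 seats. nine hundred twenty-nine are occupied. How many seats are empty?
Convert 0xC28 (hexadecimal) → 12×256 + 2×16 + 8 = 3112 (decimal)
Convert nine hundred twenty-nine (English words) → 9×100 + 29 = 929 (decimal)
Compute 3112 - 929 = 2183
2183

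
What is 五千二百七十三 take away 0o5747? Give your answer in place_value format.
Convert 五千二百七十三 (Chinese numeral) → 5×1000 + 2×100 + 7×10 + 3 = 5273 (decimal)
Convert 0o5747 (octal) → 5×512 + 7×64 + 4×8 + 7 = 3047 (decimal)
Compute 5273 - 3047 = 2226
Convert 2226 (decimal) → 2226 = 2×1000 + 2×100 + 2×10 + 6 → 2 thousands, 2 hundreds, 2 tens, 6 ones (place-value notation)
2 thousands, 2 hundreds, 2 tens, 6 ones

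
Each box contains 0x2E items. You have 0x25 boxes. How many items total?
Convert 0x2E (hexadecimal) → 2×16 + 14 = 46 (decimal)
Convert 0x25 (hexadecimal) → 2×16 + 5 = 37 (decimal)
Compute 46 × 37 = 1702
1702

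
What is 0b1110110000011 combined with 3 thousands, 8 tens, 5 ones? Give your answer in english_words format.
Convert 0b1110110000011 (binary) → 4096 + 2048 + 1024 + 256 + 128 + 2 + 1 = 7555 (decimal)
Convert 3 thousands, 8 tens, 5 ones (place-value notation) → 3×1000 + 8×10 + 5 = 3085 (decimal)
Compute 7555 + 3085 = 10640
Convert 10640 (decimal) → 10640 = 10×1000 + 6×100 + 40 → ten thousand six hundred forty (English words)
ten thousand six hundred forty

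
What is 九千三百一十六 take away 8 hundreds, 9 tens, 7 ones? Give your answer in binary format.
Convert 九千三百一十六 (Chinese numeral) → 9×1000 + 3×100 + 1×10 + 6 = 9316 (decimal)
Convert 8 hundreds, 9 tens, 7 ones (place-value notation) → 8×100 + 9×10 + 7 = 897 (decimal)
Compute 9316 - 897 = 8419
Convert 8419 (decimal) → 8419 = 8192 + 128 + 64 + 32 + 2 + 1 → 0b10000011100011 (binary)
0b10000011100011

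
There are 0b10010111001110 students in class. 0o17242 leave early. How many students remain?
Convert 0b10010111001110 (binary) → 8192 + 1024 + 256 + 128 + 64 + 8 + 4 + 2 = 9678 (decimal)
Convert 0o17242 (octal) → 1×4096 + 7×512 + 2×64 + 4×8 + 2 = 7842 (decimal)
Compute 9678 - 7842 = 1836
1836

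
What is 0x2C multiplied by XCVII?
Convert 0x2C (hexadecimal) → 2×16 + 12 = 44 (decimal)
Convert XCVII (Roman numeral) → 90 + 5 + 1 + 1 = 97 (decimal)
Compute 44 × 97 = 4268
4268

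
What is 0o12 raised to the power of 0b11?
Convert 0o12 (octal) → 1×8 + 2 = 10 (decimal)
Convert 0b11 (binary) → 2 + 1 = 3 (decimal)
Compute 10 ^ 3 = 1000
1000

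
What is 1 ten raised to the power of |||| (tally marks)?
Convert 1 ten (place-value notation) → 1×10 = 10 (decimal)
Convert |||| (tally marks) → 4 (decimal)
Compute 10 ^ 4 = 10000
10000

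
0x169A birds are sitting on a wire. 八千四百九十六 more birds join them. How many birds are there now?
Convert 0x169A (hexadecimal) → 1×4096 + 6×256 + 9×16 + 10 = 5786 (decimal)
Convert 八千四百九十六 (Chinese numeral) → 8×1000 + 4×100 + 9×10 + 6 = 8496 (decimal)
Compute 5786 + 8496 = 14282
14282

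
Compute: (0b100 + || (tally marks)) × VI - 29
Convert 0b100 (binary) → 4 (decimal)
Convert || (tally marks) → 2 (decimal)
Convert VI (Roman numeral) → 5 + 1 = 6 (decimal)
Expression in decimal: (4 + 2) × 6 - 29
Parentheses first: 4 + 2 = 6
Multiply: 6 × 6 = 36
Subtract: 36 - 29 = 7
7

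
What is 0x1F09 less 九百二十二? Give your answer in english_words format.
Convert 0x1F09 (hexadecimal) → 1×4096 + 15×256 + 9 = 7945 (decimal)
Convert 九百二十二 (Chinese numeral) → 9×100 + 2×10 + 2 = 922 (decimal)
Compute 7945 - 922 = 7023
Convert 7023 (decimal) → 7023 = 7×1000 + 23 → seven thousand twenty-three (English words)
seven thousand twenty-three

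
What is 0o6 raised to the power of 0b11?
Convert 0o6 (octal) → 6 (decimal)
Convert 0b11 (binary) → 2 + 1 = 3 (decimal)
Compute 6 ^ 3 = 216
216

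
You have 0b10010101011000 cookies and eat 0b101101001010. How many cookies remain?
Convert 0b10010101011000 (binary) → 8192 + 1024 + 256 + 64 + 16 + 8 = 9560 (decimal)
Convert 0b101101001010 (binary) → 2048 + 512 + 256 + 64 + 8 + 2 = 2890 (decimal)
Compute 9560 - 2890 = 6670
6670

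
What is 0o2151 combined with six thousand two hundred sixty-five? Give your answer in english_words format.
Convert 0o2151 (octal) → 2×512 + 1×64 + 5×8 + 1 = 1129 (decimal)
Convert six thousand two hundred sixty-five (English words) → 6×1000 + 2×100 + 65 = 6265 (decimal)
Compute 1129 + 6265 = 7394
Convert 7394 (decimal) → 7394 = 7×1000 + 3×100 + 94 → seven thousand three hundred ninety-four (English words)
seven thousand three hundred ninety-four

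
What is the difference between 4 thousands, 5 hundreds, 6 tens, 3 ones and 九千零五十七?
Convert 4 thousands, 5 hundreds, 6 tens, 3 ones (place-value notation) → 4×1000 + 5×100 + 6×10 + 3 = 4563 (decimal)
Convert 九千零五十七 (Chinese numeral) → 9×1000 + 5×10 + 7 = 9057 (decimal)
Difference: |4563 - 9057| = 4494
4494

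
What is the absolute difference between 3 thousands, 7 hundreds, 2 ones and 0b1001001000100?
Convert 3 thousands, 7 hundreds, 2 ones (place-value notation) → 3×1000 + 7×100 + 2 = 3702 (decimal)
Convert 0b1001001000100 (binary) → 4096 + 512 + 64 + 4 = 4676 (decimal)
Compute |3702 - 4676| = 974
974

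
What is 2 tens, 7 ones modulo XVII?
Convert 2 tens, 7 ones (place-value notation) → 2×10 + 7 = 27 (decimal)
Convert XVII (Roman numeral) → 10 + 5 + 1 + 1 = 17 (decimal)
Compute 27 mod 17 = 10
10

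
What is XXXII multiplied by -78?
Convert XXXII (Roman numeral) → 10 + 10 + 10 + 1 + 1 = 32 (decimal)
Compute 32 × -78 = -2496
-2496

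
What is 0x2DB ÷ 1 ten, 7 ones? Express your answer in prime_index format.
Convert 0x2DB (hexadecimal) → 2×256 + 13×16 + 11 = 731 (decimal)
Convert 1 ten, 7 ones (place-value notation) → 1×10 + 7 = 17 (decimal)
Compute 731 ÷ 17 = 43
Convert 43 (decimal) → the 14th prime (prime index)
the 14th prime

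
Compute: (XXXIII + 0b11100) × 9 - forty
Convert XXXIII (Roman numeral) → 10 + 10 + 10 + 1 + 1 + 1 = 33 (decimal)
Convert 0b11100 (binary) → 16 + 8 + 4 = 28 (decimal)
Convert forty (English words) → 40 (decimal)
Expression in decimal: (33 + 28) × 9 - 40
Parentheses first: 33 + 28 = 61
Multiply: 61 × 9 = 549
Subtract: 549 - 40 = 509
509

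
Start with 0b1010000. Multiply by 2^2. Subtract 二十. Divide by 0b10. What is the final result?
Convert 0b1010000 (binary) → 64 + 16 = 80 (decimal)
Start: 80
Convert 2^2 (power) → 4 (decimal)
80 × 4 = 320
Convert 二十 (Chinese numeral) → 2×10 = 20 (decimal)
320 - 20 = 300
Convert 0b10 (binary) → 2 (decimal)
300 ÷ 2 = 150
150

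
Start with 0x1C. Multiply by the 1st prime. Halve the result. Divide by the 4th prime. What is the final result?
Convert 0x1C (hexadecimal) → 1×16 + 12 = 28 (decimal)
Start: 28
Convert the 1st prime (prime index) → 2 (decimal)
28 × 2 = 56
56 ÷ 2 = 28
Convert the 4th prime (prime index) → 7 (decimal)
28 ÷ 7 = 4
4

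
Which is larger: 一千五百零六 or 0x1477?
Convert 一千五百零六 (Chinese numeral) → 1×1000 + 5×100 + 6 = 1506 (decimal)
Convert 0x1477 (hexadecimal) → 1×4096 + 4×256 + 7×16 + 7 = 5239 (decimal)
Compare 1506 vs 5239: larger = 5239
5239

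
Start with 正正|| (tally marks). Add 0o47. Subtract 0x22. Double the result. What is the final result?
Convert 正正|| (tally marks) → 5 + 5 + 2 = 12 (decimal)
Start: 12
Convert 0o47 (octal) → 4×8 + 7 = 39 (decimal)
12 + 39 = 51
Convert 0x22 (hexadecimal) → 2×16 + 2 = 34 (decimal)
51 - 34 = 17
17 × 2 = 34
34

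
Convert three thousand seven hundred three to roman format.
Convert three thousand seven hundred three (English words) → 3×1000 + 7×100 + 3 = 3703 (decimal)
Convert 3703 (decimal) → 3703 = 1000 + 1000 + 1000 + 500 + 100 + 100 + 1 + 1 + 1 → MMMDCCIII (Roman numeral)
MMMDCCIII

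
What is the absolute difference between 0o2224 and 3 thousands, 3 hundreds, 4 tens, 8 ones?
Convert 0o2224 (octal) → 2×512 + 2×64 + 2×8 + 4 = 1172 (decimal)
Convert 3 thousands, 3 hundreds, 4 tens, 8 ones (place-value notation) → 3×1000 + 3×100 + 4×10 + 8 = 3348 (decimal)
Compute |1172 - 3348| = 2176
2176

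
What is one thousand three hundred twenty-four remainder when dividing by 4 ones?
Convert one thousand three hundred twenty-four (English words) → 1×1000 + 3×100 + 24 = 1324 (decimal)
Convert 4 ones (place-value notation) → 4 (decimal)
Compute 1324 mod 4 = 0
0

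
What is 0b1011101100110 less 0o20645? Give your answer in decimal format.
Convert 0b1011101100110 (binary) → 4096 + 1024 + 512 + 256 + 64 + 32 + 4 + 2 = 5990 (decimal)
Convert 0o20645 (octal) → 2×4096 + 6×64 + 4×8 + 5 = 8613 (decimal)
Compute 5990 - 8613 = -2623
-2623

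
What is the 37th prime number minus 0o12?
The 37th prime number = 157
Convert 0o12 (octal) → 1×8 + 2 = 10 (decimal)
Compute 157 - 10 = 147
147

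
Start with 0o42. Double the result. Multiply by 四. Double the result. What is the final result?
Convert 0o42 (octal) → 4×8 + 2 = 34 (decimal)
Start: 34
34 × 2 = 68
Convert 四 (Chinese numeral) → 4 (decimal)
68 × 4 = 272
272 × 2 = 544
544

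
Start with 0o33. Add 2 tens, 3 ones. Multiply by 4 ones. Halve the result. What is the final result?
Convert 0o33 (octal) → 3×8 + 3 = 27 (decimal)
Start: 27
Convert 2 tens, 3 ones (place-value notation) → 2×10 + 3 = 23 (decimal)
27 + 23 = 50
Convert 4 ones (place-value notation) → 4 (decimal)
50 × 4 = 200
200 ÷ 2 = 100
100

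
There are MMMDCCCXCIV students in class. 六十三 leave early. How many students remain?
Convert MMMDCCCXCIV (Roman numeral) → 1000 + 1000 + 1000 + 500 + 100 + 100 + 100 + 90 + 4 = 3894 (decimal)
Convert 六十三 (Chinese numeral) → 6×10 + 3 = 63 (decimal)
Compute 3894 - 63 = 3831
3831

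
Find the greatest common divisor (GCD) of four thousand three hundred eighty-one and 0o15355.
Convert four thousand three hundred eighty-one (English words) → 4×1000 + 3×100 + 81 = 4381 (decimal)
Convert 0o15355 (octal) → 1×4096 + 5×512 + 3×64 + 5×8 + 5 = 6893 (decimal)
Compute gcd(4381, 6893) = 1
1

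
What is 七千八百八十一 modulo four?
Convert 七千八百八十一 (Chinese numeral) → 7×1000 + 8×100 + 8×10 + 1 = 7881 (decimal)
Convert four (English words) → 4 (decimal)
Compute 7881 mod 4 = 1
1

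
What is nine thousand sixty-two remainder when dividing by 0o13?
Convert nine thousand sixty-two (English words) → 9×1000 + 62 = 9062 (decimal)
Convert 0o13 (octal) → 1×8 + 3 = 11 (decimal)
Compute 9062 mod 11 = 9
9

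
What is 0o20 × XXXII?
Convert 0o20 (octal) → 2×8 = 16 (decimal)
Convert XXXII (Roman numeral) → 10 + 10 + 10 + 1 + 1 = 32 (decimal)
Compute 16 × 32 = 512
512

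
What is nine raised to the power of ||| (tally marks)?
Convert nine (English words) → 9 (decimal)
Convert ||| (tally marks) → 3 (decimal)
Compute 9 ^ 3 = 729
729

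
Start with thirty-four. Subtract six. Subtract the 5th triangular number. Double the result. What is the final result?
Convert thirty-four (English words) → 34 (decimal)
Start: 34
Convert six (English words) → 6 (decimal)
34 - 6 = 28
Convert the 5th triangular number (triangular index) → 5×6/2 = 15 (decimal)
28 - 15 = 13
13 × 2 = 26
26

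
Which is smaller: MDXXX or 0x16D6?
Convert MDXXX (Roman numeral) → 1000 + 500 + 10 + 10 + 10 = 1530 (decimal)
Convert 0x16D6 (hexadecimal) → 1×4096 + 6×256 + 13×16 + 6 = 5846 (decimal)
Compare 1530 vs 5846: smaller = 1530
1530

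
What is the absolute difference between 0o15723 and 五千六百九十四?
Convert 0o15723 (octal) → 1×4096 + 5×512 + 7×64 + 2×8 + 3 = 7123 (decimal)
Convert 五千六百九十四 (Chinese numeral) → 5×1000 + 6×100 + 9×10 + 4 = 5694 (decimal)
Compute |7123 - 5694| = 1429
1429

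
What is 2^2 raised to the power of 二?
Convert 2^2 (power) → 4 (decimal)
Convert 二 (Chinese numeral) → 2 (decimal)
Compute 4 ^ 2 = 16
16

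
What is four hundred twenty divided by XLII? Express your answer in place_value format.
Convert four hundred twenty (English words) → 4×100 + 20 = 420 (decimal)
Convert XLII (Roman numeral) → 40 + 1 + 1 = 42 (decimal)
Compute 420 ÷ 42 = 10
Convert 10 (decimal) → 10 = 1×10 → 1 ten (place-value notation)
1 ten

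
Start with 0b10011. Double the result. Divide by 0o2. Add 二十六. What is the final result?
Convert 0b10011 (binary) → 16 + 2 + 1 = 19 (decimal)
Start: 19
19 × 2 = 38
Convert 0o2 (octal) → 2 (decimal)
38 ÷ 2 = 19
Convert 二十六 (Chinese numeral) → 2×10 + 6 = 26 (decimal)
19 + 26 = 45
45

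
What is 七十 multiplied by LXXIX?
Convert 七十 (Chinese numeral) → 7×10 = 70 (decimal)
Convert LXXIX (Roman numeral) → 50 + 10 + 10 + 9 = 79 (decimal)
Compute 70 × 79 = 5530
5530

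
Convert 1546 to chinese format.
Convert 1546 (decimal) → 1546 = 1×1000 + 5×100 + 4×10 + 6 → 一千五百四十六 (Chinese numeral)
一千五百四十六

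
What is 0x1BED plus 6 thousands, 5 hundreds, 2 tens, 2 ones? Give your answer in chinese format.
Convert 0x1BED (hexadecimal) → 1×4096 + 11×256 + 14×16 + 13 = 7149 (decimal)
Convert 6 thousands, 5 hundreds, 2 tens, 2 ones (place-value notation) → 6×1000 + 5×100 + 2×10 + 2 = 6522 (decimal)
Compute 7149 + 6522 = 13671
Convert 13671 (decimal) → 13671 = 1×10000 + 3×1000 + 6×100 + 7×10 + 1 → 一万三千六百七十一 (Chinese numeral)
一万三千六百七十一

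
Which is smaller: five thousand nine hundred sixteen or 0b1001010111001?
Convert five thousand nine hundred sixteen (English words) → 5×1000 + 9×100 + 16 = 5916 (decimal)
Convert 0b1001010111001 (binary) → 4096 + 512 + 128 + 32 + 16 + 8 + 1 = 4793 (decimal)
Compare 5916 vs 4793: smaller = 4793
4793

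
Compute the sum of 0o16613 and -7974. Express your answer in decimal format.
Convert 0o16613 (octal) → 1×4096 + 6×512 + 6×64 + 1×8 + 3 = 7563 (decimal)
Compute 7563 + -7974 = -411
-411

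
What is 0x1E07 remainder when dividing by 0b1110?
Convert 0x1E07 (hexadecimal) → 1×4096 + 14×256 + 7 = 7687 (decimal)
Convert 0b1110 (binary) → 8 + 4 + 2 = 14 (decimal)
Compute 7687 mod 14 = 1
1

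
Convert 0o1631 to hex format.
Convert 0o1631 (octal) → 1×512 + 6×64 + 3×8 + 1 = 921 (decimal)
Convert 921 (decimal) → 921 = 3×256 + 9×16 + 9 → 0x399 (hexadecimal)
0x399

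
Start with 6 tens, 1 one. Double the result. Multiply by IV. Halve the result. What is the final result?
Convert 6 tens, 1 one (place-value notation) → 6×10 + 1 = 61 (decimal)
Start: 61
61 × 2 = 122
Convert IV (Roman numeral) → 4 (decimal)
122 × 4 = 488
488 ÷ 2 = 244
244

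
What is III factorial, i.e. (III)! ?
Convert III (Roman numeral) → 1 + 1 + 1 = 3 (decimal)
Compute 3! = 6
6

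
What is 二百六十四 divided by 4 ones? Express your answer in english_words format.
Convert 二百六十四 (Chinese numeral) → 2×100 + 6×10 + 4 = 264 (decimal)
Convert 4 ones (place-value notation) → 4 (decimal)
Compute 264 ÷ 4 = 66
Convert 66 (decimal) → sixty-six (English words)
sixty-six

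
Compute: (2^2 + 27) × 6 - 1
Convert 2^2 (power) → 4 (decimal)
Expression in decimal: (4 + 27) × 6 - 1
Parentheses first: 4 + 27 = 31
Multiply: 31 × 6 = 186
Subtract: 186 - 1 = 185
185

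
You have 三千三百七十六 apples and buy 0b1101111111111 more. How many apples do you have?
Convert 三千三百七十六 (Chinese numeral) → 3×1000 + 3×100 + 7×10 + 6 = 3376 (decimal)
Convert 0b1101111111111 (binary) → 4096 + 2048 + 512 + 256 + 128 + 64 + 32 + 16 + 8 + 4 + 2 + 1 = 7167 (decimal)
Compute 3376 + 7167 = 10543
10543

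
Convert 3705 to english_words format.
Convert 3705 (decimal) → 3705 = 3×1000 + 7×100 + 5 → three thousand seven hundred five (English words)
three thousand seven hundred five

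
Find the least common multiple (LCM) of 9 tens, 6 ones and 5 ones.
Convert 9 tens, 6 ones (place-value notation) → 9×10 + 6 = 96 (decimal)
Convert 5 ones (place-value notation) → 5 (decimal)
Compute lcm(96, 5) = 480
480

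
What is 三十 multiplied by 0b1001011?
Convert 三十 (Chinese numeral) → 3×10 = 30 (decimal)
Convert 0b1001011 (binary) → 64 + 8 + 2 + 1 = 75 (decimal)
Compute 30 × 75 = 2250
2250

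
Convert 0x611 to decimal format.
Convert 0x611 (hexadecimal) → 6×256 + 1×16 + 1 = 1553 (decimal)
1553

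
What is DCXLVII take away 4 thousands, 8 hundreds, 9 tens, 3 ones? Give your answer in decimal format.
Convert DCXLVII (Roman numeral) → 500 + 100 + 40 + 5 + 1 + 1 = 647 (decimal)
Convert 4 thousands, 8 hundreds, 9 tens, 3 ones (place-value notation) → 4×1000 + 8×100 + 9×10 + 3 = 4893 (decimal)
Compute 647 - 4893 = -4246
-4246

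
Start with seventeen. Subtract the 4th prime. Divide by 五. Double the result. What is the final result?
Convert seventeen (English words) → 17 (decimal)
Start: 17
Convert the 4th prime (prime index) → 7 (decimal)
17 - 7 = 10
Convert 五 (Chinese numeral) → 5 (decimal)
10 ÷ 5 = 2
2 × 2 = 4
4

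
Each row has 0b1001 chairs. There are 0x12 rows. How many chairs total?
Convert 0b1001 (binary) → 8 + 1 = 9 (decimal)
Convert 0x12 (hexadecimal) → 1×16 + 2 = 18 (decimal)
Compute 9 × 18 = 162
162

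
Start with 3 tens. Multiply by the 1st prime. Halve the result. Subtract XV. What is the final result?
Convert 3 tens (place-value notation) → 3×10 = 30 (decimal)
Start: 30
Convert the 1st prime (prime index) → 2 (decimal)
30 × 2 = 60
60 ÷ 2 = 30
Convert XV (Roman numeral) → 10 + 5 = 15 (decimal)
30 - 15 = 15
15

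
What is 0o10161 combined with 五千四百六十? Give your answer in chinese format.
Convert 0o10161 (octal) → 1×4096 + 1×64 + 6×8 + 1 = 4209 (decimal)
Convert 五千四百六十 (Chinese numeral) → 5×1000 + 4×100 + 6×10 = 5460 (decimal)
Compute 4209 + 5460 = 9669
Convert 9669 (decimal) → 9669 = 9×1000 + 6×100 + 6×10 + 9 → 九千六百六十九 (Chinese numeral)
九千六百六十九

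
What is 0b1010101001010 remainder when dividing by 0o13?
Convert 0b1010101001010 (binary) → 4096 + 1024 + 256 + 64 + 8 + 2 = 5450 (decimal)
Convert 0o13 (octal) → 1×8 + 3 = 11 (decimal)
Compute 5450 mod 11 = 5
5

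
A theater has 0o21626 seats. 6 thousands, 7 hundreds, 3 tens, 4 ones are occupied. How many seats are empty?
Convert 0o21626 (octal) → 2×4096 + 1×512 + 6×64 + 2×8 + 6 = 9110 (decimal)
Convert 6 thousands, 7 hundreds, 3 tens, 4 ones (place-value notation) → 6×1000 + 7×100 + 3×10 + 4 = 6734 (decimal)
Compute 9110 - 6734 = 2376
2376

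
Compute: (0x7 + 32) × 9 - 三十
Convert 0x7 (hexadecimal) → 7 (decimal)
Convert 三十 (Chinese numeral) → 3×10 = 30 (decimal)
Expression in decimal: (7 + 32) × 9 - 30
Parentheses first: 7 + 32 = 39
Multiply: 39 × 9 = 351
Subtract: 351 - 30 = 321
321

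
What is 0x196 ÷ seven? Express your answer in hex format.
Convert 0x196 (hexadecimal) → 1×256 + 9×16 + 6 = 406 (decimal)
Convert seven (English words) → 7 (decimal)
Compute 406 ÷ 7 = 58
Convert 58 (decimal) → 58 = 3×16 + 10 → 0x3A (hexadecimal)
0x3A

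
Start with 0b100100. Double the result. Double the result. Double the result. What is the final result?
Convert 0b100100 (binary) → 32 + 4 = 36 (decimal)
Start: 36
36 × 2 = 72
72 × 2 = 144
144 × 2 = 288
288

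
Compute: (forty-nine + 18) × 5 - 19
Convert forty-nine (English words) → 49 (decimal)
Expression in decimal: (49 + 18) × 5 - 19
Parentheses first: 49 + 18 = 67
Multiply: 67 × 5 = 335
Subtract: 335 - 19 = 316
316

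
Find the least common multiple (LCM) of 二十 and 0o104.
Convert 二十 (Chinese numeral) → 2×10 = 20 (decimal)
Convert 0o104 (octal) → 1×64 + 4 = 68 (decimal)
Compute lcm(20, 68) = 340
340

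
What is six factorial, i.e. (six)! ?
Convert six (English words) → 6 (decimal)
Compute 6! = 720
720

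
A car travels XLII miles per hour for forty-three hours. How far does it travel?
Convert XLII (Roman numeral) → 40 + 1 + 1 = 42 (decimal)
Convert forty-three (English words) → 43 (decimal)
Compute 42 × 43 = 1806
1806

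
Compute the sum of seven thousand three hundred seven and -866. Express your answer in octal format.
Convert seven thousand three hundred seven (English words) → 7×1000 + 3×100 + 7 = 7307 (decimal)
Compute 7307 + -866 = 6441
Convert 6441 (decimal) → 6441 = 1×4096 + 4×512 + 4×64 + 5×8 + 1 → 0o14451 (octal)
0o14451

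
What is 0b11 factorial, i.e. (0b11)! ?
Convert 0b11 (binary) → 2 + 1 = 3 (decimal)
Compute 3! = 6
6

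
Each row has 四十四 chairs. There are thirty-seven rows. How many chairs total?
Convert 四十四 (Chinese numeral) → 4×10 + 4 = 44 (decimal)
Convert thirty-seven (English words) → 37 (decimal)
Compute 44 × 37 = 1628
1628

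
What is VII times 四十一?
Convert VII (Roman numeral) → 5 + 1 + 1 = 7 (decimal)
Convert 四十一 (Chinese numeral) → 4×10 + 1 = 41 (decimal)
Compute 7 × 41 = 287
287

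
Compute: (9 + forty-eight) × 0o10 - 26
Convert forty-eight (English words) → 48 (decimal)
Convert 0o10 (octal) → 1×8 = 8 (decimal)
Expression in decimal: (9 + 48) × 8 - 26
Parentheses first: 9 + 48 = 57
Multiply: 57 × 8 = 456
Subtract: 456 - 26 = 430
430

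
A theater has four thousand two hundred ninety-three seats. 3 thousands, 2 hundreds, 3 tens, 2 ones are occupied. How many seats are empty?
Convert four thousand two hundred ninety-three (English words) → 4×1000 + 2×100 + 93 = 4293 (decimal)
Convert 3 thousands, 2 hundreds, 3 tens, 2 ones (place-value notation) → 3×1000 + 2×100 + 3×10 + 2 = 3232 (decimal)
Compute 4293 - 3232 = 1061
1061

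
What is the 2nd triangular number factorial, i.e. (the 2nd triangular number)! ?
Convert the 2nd triangular number (triangular index) → 2×3/2 = 3 (decimal)
Compute 3! = 6
6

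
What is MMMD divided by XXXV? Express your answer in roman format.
Convert MMMD (Roman numeral) → 1000 + 1000 + 1000 + 500 = 3500 (decimal)
Convert XXXV (Roman numeral) → 10 + 10 + 10 + 5 = 35 (decimal)
Compute 3500 ÷ 35 = 100
Convert 100 (decimal) → C (Roman numeral)
C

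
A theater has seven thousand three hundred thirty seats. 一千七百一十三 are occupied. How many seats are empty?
Convert seven thousand three hundred thirty (English words) → 7×1000 + 3×100 + 30 = 7330 (decimal)
Convert 一千七百一十三 (Chinese numeral) → 1×1000 + 7×100 + 1×10 + 3 = 1713 (decimal)
Compute 7330 - 1713 = 5617
5617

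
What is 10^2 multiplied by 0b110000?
Convert 10^2 (power) → 100 (decimal)
Convert 0b110000 (binary) → 32 + 16 = 48 (decimal)
Compute 100 × 48 = 4800
4800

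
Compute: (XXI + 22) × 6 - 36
Convert XXI (Roman numeral) → 10 + 10 + 1 = 21 (decimal)
Expression in decimal: (21 + 22) × 6 - 36
Parentheses first: 21 + 22 = 43
Multiply: 43 × 6 = 258
Subtract: 258 - 36 = 222
222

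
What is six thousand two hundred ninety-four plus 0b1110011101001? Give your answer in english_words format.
Convert six thousand two hundred ninety-four (English words) → 6×1000 + 2×100 + 94 = 6294 (decimal)
Convert 0b1110011101001 (binary) → 4096 + 2048 + 1024 + 128 + 64 + 32 + 8 + 1 = 7401 (decimal)
Compute 6294 + 7401 = 13695
Convert 13695 (decimal) → 13695 = 13×1000 + 6×100 + 95 → thirteen thousand six hundred ninety-five (English words)
thirteen thousand six hundred ninety-five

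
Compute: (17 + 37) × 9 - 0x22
Convert 0x22 (hexadecimal) → 2×16 + 2 = 34 (decimal)
Expression in decimal: (17 + 37) × 9 - 34
Parentheses first: 17 + 37 = 54
Multiply: 54 × 9 = 486
Subtract: 486 - 34 = 452
452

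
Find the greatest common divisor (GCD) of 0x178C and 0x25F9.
Convert 0x178C (hexadecimal) → 1×4096 + 7×256 + 8×16 + 12 = 6028 (decimal)
Convert 0x25F9 (hexadecimal) → 2×4096 + 5×256 + 15×16 + 9 = 9721 (decimal)
Compute gcd(6028, 9721) = 1
1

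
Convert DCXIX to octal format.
Convert DCXIX (Roman numeral) → 500 + 100 + 10 + 9 = 619 (decimal)
Convert 619 (decimal) → 619 = 1×512 + 1×64 + 5×8 + 3 → 0o1153 (octal)
0o1153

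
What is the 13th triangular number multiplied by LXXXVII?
Convert the 13th triangular number (triangular index) → 13×14/2 = 91 (decimal)
Convert LXXXVII (Roman numeral) → 50 + 10 + 10 + 10 + 5 + 1 + 1 = 87 (decimal)
Compute 91 × 87 = 7917
7917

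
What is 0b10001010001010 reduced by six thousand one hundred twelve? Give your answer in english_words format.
Convert 0b10001010001010 (binary) → 8192 + 512 + 128 + 8 + 2 = 8842 (decimal)
Convert six thousand one hundred twelve (English words) → 6×1000 + 1×100 + 12 = 6112 (decimal)
Compute 8842 - 6112 = 2730
Convert 2730 (decimal) → 2730 = 2×1000 + 7×100 + 30 → two thousand seven hundred thirty (English words)
two thousand seven hundred thirty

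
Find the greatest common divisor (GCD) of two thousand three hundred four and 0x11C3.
Convert two thousand three hundred four (English words) → 2×1000 + 3×100 + 4 = 2304 (decimal)
Convert 0x11C3 (hexadecimal) → 1×4096 + 1×256 + 12×16 + 3 = 4547 (decimal)
Compute gcd(2304, 4547) = 1
1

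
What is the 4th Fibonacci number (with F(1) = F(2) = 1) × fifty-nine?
Convert the 4th Fibonacci number (with F(1) = F(2) = 1) (Fibonacci index) → 1, 1, 2, 3 → 3 (decimal)
Convert fifty-nine (English words) → 59 (decimal)
Compute 3 × 59 = 177
177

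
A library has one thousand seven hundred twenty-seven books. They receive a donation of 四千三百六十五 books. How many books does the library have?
Convert one thousand seven hundred twenty-seven (English words) → 1×1000 + 7×100 + 27 = 1727 (decimal)
Convert 四千三百六十五 (Chinese numeral) → 4×1000 + 3×100 + 6×10 + 5 = 4365 (decimal)
Compute 1727 + 4365 = 6092
6092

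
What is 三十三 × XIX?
Convert 三十三 (Chinese numeral) → 3×10 + 3 = 33 (decimal)
Convert XIX (Roman numeral) → 10 + 9 = 19 (decimal)
Compute 33 × 19 = 627
627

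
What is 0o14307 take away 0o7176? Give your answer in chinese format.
Convert 0o14307 (octal) → 1×4096 + 4×512 + 3×64 + 7 = 6343 (decimal)
Convert 0o7176 (octal) → 7×512 + 1×64 + 7×8 + 6 = 3710 (decimal)
Compute 6343 - 3710 = 2633
Convert 2633 (decimal) → 2633 = 2×1000 + 6×100 + 3×10 + 3 → 二千六百三十三 (Chinese numeral)
二千六百三十三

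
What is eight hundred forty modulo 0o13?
Convert eight hundred forty (English words) → 8×100 + 40 = 840 (decimal)
Convert 0o13 (octal) → 1×8 + 3 = 11 (decimal)
Compute 840 mod 11 = 4
4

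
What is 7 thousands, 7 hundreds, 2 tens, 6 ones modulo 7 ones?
Convert 7 thousands, 7 hundreds, 2 tens, 6 ones (place-value notation) → 7×1000 + 7×100 + 2×10 + 6 = 7726 (decimal)
Convert 7 ones (place-value notation) → 7 (decimal)
Compute 7726 mod 7 = 5
5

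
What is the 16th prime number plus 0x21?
The 16th prime number = 53
Convert 0x21 (hexadecimal) → 2×16 + 1 = 33 (decimal)
Compute 53 + 33 = 86
86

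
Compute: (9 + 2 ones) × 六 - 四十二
Convert 2 ones (place-value notation) → 2 (decimal)
Convert 六 (Chinese numeral) → 6 (decimal)
Convert 四十二 (Chinese numeral) → 4×10 + 2 = 42 (decimal)
Expression in decimal: (9 + 2) × 6 - 42
Parentheses first: 9 + 2 = 11
Multiply: 11 × 6 = 66
Subtract: 66 - 42 = 24
24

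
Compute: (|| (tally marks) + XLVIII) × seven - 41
Convert || (tally marks) → 2 (decimal)
Convert XLVIII (Roman numeral) → 40 + 5 + 1 + 1 + 1 = 48 (decimal)
Convert seven (English words) → 7 (decimal)
Expression in decimal: (2 + 48) × 7 - 41
Parentheses first: 2 + 48 = 50
Multiply: 50 × 7 = 350
Subtract: 350 - 41 = 309
309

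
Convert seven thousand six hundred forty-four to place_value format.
Convert seven thousand six hundred forty-four (English words) → 7×1000 + 6×100 + 44 = 7644 (decimal)
Convert 7644 (decimal) → 7644 = 7×1000 + 6×100 + 4×10 + 4 → 7 thousands, 6 hundreds, 4 tens, 4 ones (place-value notation)
7 thousands, 6 hundreds, 4 tens, 4 ones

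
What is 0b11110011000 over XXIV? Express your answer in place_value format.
Convert 0b11110011000 (binary) → 1024 + 512 + 256 + 128 + 16 + 8 = 1944 (decimal)
Convert XXIV (Roman numeral) → 10 + 10 + 4 = 24 (decimal)
Compute 1944 ÷ 24 = 81
Convert 81 (decimal) → 81 = 8×10 + 1 → 8 tens, 1 one (place-value notation)
8 tens, 1 one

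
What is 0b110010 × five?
Convert 0b110010 (binary) → 32 + 16 + 2 = 50 (decimal)
Convert five (English words) → 5 (decimal)
Compute 50 × 5 = 250
250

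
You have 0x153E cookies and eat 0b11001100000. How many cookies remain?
Convert 0x153E (hexadecimal) → 1×4096 + 5×256 + 3×16 + 14 = 5438 (decimal)
Convert 0b11001100000 (binary) → 1024 + 512 + 64 + 32 = 1632 (decimal)
Compute 5438 - 1632 = 3806
3806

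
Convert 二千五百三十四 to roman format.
Convert 二千五百三十四 (Chinese numeral) → 2×1000 + 5×100 + 3×10 + 4 = 2534 (decimal)
Convert 2534 (decimal) → 2534 = 1000 + 1000 + 500 + 10 + 10 + 10 + 4 → MMDXXXIV (Roman numeral)
MMDXXXIV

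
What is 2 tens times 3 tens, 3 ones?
Convert 2 tens (place-value notation) → 2×10 = 20 (decimal)
Convert 3 tens, 3 ones (place-value notation) → 3×10 + 3 = 33 (decimal)
Compute 20 × 33 = 660
660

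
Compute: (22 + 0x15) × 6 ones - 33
Convert 0x15 (hexadecimal) → 1×16 + 5 = 21 (decimal)
Convert 6 ones (place-value notation) → 6 (decimal)
Expression in decimal: (22 + 21) × 6 - 33
Parentheses first: 22 + 21 = 43
Multiply: 43 × 6 = 258
Subtract: 258 - 33 = 225
225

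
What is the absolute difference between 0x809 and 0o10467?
Convert 0x809 (hexadecimal) → 8×256 + 9 = 2057 (decimal)
Convert 0o10467 (octal) → 1×4096 + 4×64 + 6×8 + 7 = 4407 (decimal)
Compute |2057 - 4407| = 2350
2350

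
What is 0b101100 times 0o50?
Convert 0b101100 (binary) → 32 + 8 + 4 = 44 (decimal)
Convert 0o50 (octal) → 5×8 = 40 (decimal)
Compute 44 × 40 = 1760
1760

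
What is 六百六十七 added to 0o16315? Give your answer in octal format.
Convert 六百六十七 (Chinese numeral) → 6×100 + 6×10 + 7 = 667 (decimal)
Convert 0o16315 (octal) → 1×4096 + 6×512 + 3×64 + 1×8 + 5 = 7373 (decimal)
Compute 667 + 7373 = 8040
Convert 8040 (decimal) → 8040 = 1×4096 + 7×512 + 5×64 + 5×8 → 0o17550 (octal)
0o17550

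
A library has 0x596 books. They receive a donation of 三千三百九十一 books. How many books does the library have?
Convert 0x596 (hexadecimal) → 5×256 + 9×16 + 6 = 1430 (decimal)
Convert 三千三百九十一 (Chinese numeral) → 3×1000 + 3×100 + 9×10 + 1 = 3391 (decimal)
Compute 1430 + 3391 = 4821
4821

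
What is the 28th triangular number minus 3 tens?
The 28th triangular number = 28×29/2 = 406
Convert 3 tens (place-value notation) → 3×10 = 30 (decimal)
Compute 406 - 30 = 376
376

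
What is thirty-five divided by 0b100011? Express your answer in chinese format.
Convert thirty-five (English words) → 35 (decimal)
Convert 0b100011 (binary) → 32 + 2 + 1 = 35 (decimal)
Compute 35 ÷ 35 = 1
Convert 1 (decimal) → 一 (Chinese numeral)
一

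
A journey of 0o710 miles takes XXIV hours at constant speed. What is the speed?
Convert 0o710 (octal) → 7×64 + 1×8 = 456 (decimal)
Convert XXIV (Roman numeral) → 10 + 10 + 4 = 24 (decimal)
Compute 456 ÷ 24 = 19
19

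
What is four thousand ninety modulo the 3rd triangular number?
Convert four thousand ninety (English words) → 4×1000 + 90 = 4090 (decimal)
Convert the 3rd triangular number (triangular index) → 3×4/2 = 6 (decimal)
Compute 4090 mod 6 = 4
4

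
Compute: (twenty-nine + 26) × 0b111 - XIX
Convert twenty-nine (English words) → 29 (decimal)
Convert 0b111 (binary) → 4 + 2 + 1 = 7 (decimal)
Convert XIX (Roman numeral) → 10 + 9 = 19 (decimal)
Expression in decimal: (29 + 26) × 7 - 19
Parentheses first: 29 + 26 = 55
Multiply: 55 × 7 = 385
Subtract: 385 - 19 = 366
366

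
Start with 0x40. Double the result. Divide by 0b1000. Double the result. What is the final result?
Convert 0x40 (hexadecimal) → 4×16 = 64 (decimal)
Start: 64
64 × 2 = 128
Convert 0b1000 (binary) → 8 (decimal)
128 ÷ 8 = 16
16 × 2 = 32
32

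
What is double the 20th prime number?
The 20th prime number = 71
Compute 71 × 2 = 142
142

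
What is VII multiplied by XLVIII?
Convert VII (Roman numeral) → 5 + 1 + 1 = 7 (decimal)
Convert XLVIII (Roman numeral) → 40 + 5 + 1 + 1 + 1 = 48 (decimal)
Compute 7 × 48 = 336
336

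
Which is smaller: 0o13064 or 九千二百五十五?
Convert 0o13064 (octal) → 1×4096 + 3×512 + 6×8 + 4 = 5684 (decimal)
Convert 九千二百五十五 (Chinese numeral) → 9×1000 + 2×100 + 5×10 + 5 = 9255 (decimal)
Compare 5684 vs 9255: smaller = 5684
5684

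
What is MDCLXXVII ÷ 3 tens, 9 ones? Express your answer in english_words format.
Convert MDCLXXVII (Roman numeral) → 1000 + 500 + 100 + 50 + 10 + 10 + 5 + 1 + 1 = 1677 (decimal)
Convert 3 tens, 9 ones (place-value notation) → 3×10 + 9 = 39 (decimal)
Compute 1677 ÷ 39 = 43
Convert 43 (decimal) → forty-three (English words)
forty-three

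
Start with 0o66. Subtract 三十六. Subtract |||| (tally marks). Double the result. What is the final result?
Convert 0o66 (octal) → 6×8 + 6 = 54 (decimal)
Start: 54
Convert 三十六 (Chinese numeral) → 3×10 + 6 = 36 (decimal)
54 - 36 = 18
Convert |||| (tally marks) → 4 (decimal)
18 - 4 = 14
14 × 2 = 28
28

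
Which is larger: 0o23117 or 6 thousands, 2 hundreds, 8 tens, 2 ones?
Convert 0o23117 (octal) → 2×4096 + 3×512 + 1×64 + 1×8 + 7 = 9807 (decimal)
Convert 6 thousands, 2 hundreds, 8 tens, 2 ones (place-value notation) → 6×1000 + 2×100 + 8×10 + 2 = 6282 (decimal)
Compare 9807 vs 6282: larger = 9807
9807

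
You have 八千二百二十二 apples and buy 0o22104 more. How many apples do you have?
Convert 八千二百二十二 (Chinese numeral) → 8×1000 + 2×100 + 2×10 + 2 = 8222 (decimal)
Convert 0o22104 (octal) → 2×4096 + 2×512 + 1×64 + 4 = 9284 (decimal)
Compute 8222 + 9284 = 17506
17506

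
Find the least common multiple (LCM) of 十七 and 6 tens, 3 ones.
Convert 十七 (Chinese numeral) → 1×10 + 7 = 17 (decimal)
Convert 6 tens, 3 ones (place-value notation) → 6×10 + 3 = 63 (decimal)
Compute lcm(17, 63) = 1071
1071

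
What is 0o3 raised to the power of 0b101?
Convert 0o3 (octal) → 3 (decimal)
Convert 0b101 (binary) → 4 + 1 = 5 (decimal)
Compute 3 ^ 5 = 243
243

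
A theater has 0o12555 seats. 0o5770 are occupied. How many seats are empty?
Convert 0o12555 (octal) → 1×4096 + 2×512 + 5×64 + 5×8 + 5 = 5485 (decimal)
Convert 0o5770 (octal) → 5×512 + 7×64 + 7×8 = 3064 (decimal)
Compute 5485 - 3064 = 2421
2421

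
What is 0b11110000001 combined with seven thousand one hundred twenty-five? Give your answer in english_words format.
Convert 0b11110000001 (binary) → 1024 + 512 + 256 + 128 + 1 = 1921 (decimal)
Convert seven thousand one hundred twenty-five (English words) → 7×1000 + 1×100 + 25 = 7125 (decimal)
Compute 1921 + 7125 = 9046
Convert 9046 (decimal) → 9046 = 9×1000 + 46 → nine thousand forty-six (English words)
nine thousand forty-six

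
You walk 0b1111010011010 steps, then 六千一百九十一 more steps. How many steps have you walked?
Convert 0b1111010011010 (binary) → 4096 + 2048 + 1024 + 512 + 128 + 16 + 8 + 2 = 7834 (decimal)
Convert 六千一百九十一 (Chinese numeral) → 6×1000 + 1×100 + 9×10 + 1 = 6191 (decimal)
Compute 7834 + 6191 = 14025
14025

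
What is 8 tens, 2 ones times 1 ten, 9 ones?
Convert 8 tens, 2 ones (place-value notation) → 8×10 + 2 = 82 (decimal)
Convert 1 ten, 9 ones (place-value notation) → 1×10 + 9 = 19 (decimal)
Compute 82 × 19 = 1558
1558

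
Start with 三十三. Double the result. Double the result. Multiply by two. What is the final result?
Convert 三十三 (Chinese numeral) → 3×10 + 3 = 33 (decimal)
Start: 33
33 × 2 = 66
66 × 2 = 132
Convert two (English words) → 2 (decimal)
132 × 2 = 264
264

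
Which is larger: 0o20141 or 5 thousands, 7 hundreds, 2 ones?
Convert 0o20141 (octal) → 2×4096 + 1×64 + 4×8 + 1 = 8289 (decimal)
Convert 5 thousands, 7 hundreds, 2 ones (place-value notation) → 5×1000 + 7×100 + 2 = 5702 (decimal)
Compare 8289 vs 5702: larger = 8289
8289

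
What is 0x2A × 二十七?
Convert 0x2A (hexadecimal) → 2×16 + 10 = 42 (decimal)
Convert 二十七 (Chinese numeral) → 2×10 + 7 = 27 (decimal)
Compute 42 × 27 = 1134
1134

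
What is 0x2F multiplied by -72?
Convert 0x2F (hexadecimal) → 2×16 + 15 = 47 (decimal)
Compute 47 × -72 = -3384
-3384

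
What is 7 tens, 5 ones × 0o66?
Convert 7 tens, 5 ones (place-value notation) → 7×10 + 5 = 75 (decimal)
Convert 0o66 (octal) → 6×8 + 6 = 54 (decimal)
Compute 75 × 54 = 4050
4050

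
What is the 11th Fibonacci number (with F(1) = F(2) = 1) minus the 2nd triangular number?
The 11th Fibonacci number (with F(1) = F(2) = 1): 1, 1, 2, 3, 5, 8, 13, 21, 34, 55, 89 → 89
Convert the 2nd triangular number (triangular index) → 2×3/2 = 3 (decimal)
Compute 89 - 3 = 86
86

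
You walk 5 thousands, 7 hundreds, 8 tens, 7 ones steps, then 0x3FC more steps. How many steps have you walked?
Convert 5 thousands, 7 hundreds, 8 tens, 7 ones (place-value notation) → 5×1000 + 7×100 + 8×10 + 7 = 5787 (decimal)
Convert 0x3FC (hexadecimal) → 3×256 + 15×16 + 12 = 1020 (decimal)
Compute 5787 + 1020 = 6807
6807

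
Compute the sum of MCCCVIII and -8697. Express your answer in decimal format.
Convert MCCCVIII (Roman numeral) → 1000 + 100 + 100 + 100 + 5 + 1 + 1 + 1 = 1308 (decimal)
Compute 1308 + -8697 = -7389
-7389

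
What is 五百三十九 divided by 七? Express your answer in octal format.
Convert 五百三十九 (Chinese numeral) → 5×100 + 3×10 + 9 = 539 (decimal)
Convert 七 (Chinese numeral) → 7 (decimal)
Compute 539 ÷ 7 = 77
Convert 77 (decimal) → 77 = 1×64 + 1×8 + 5 → 0o115 (octal)
0o115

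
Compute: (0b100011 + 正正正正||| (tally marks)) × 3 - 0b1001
Convert 0b100011 (binary) → 32 + 2 + 1 = 35 (decimal)
Convert 正正正正||| (tally marks) → 5 + 5 + 5 + 5 + 3 = 23 (decimal)
Convert 0b1001 (binary) → 8 + 1 = 9 (decimal)
Expression in decimal: (35 + 23) × 3 - 9
Parentheses first: 35 + 23 = 58
Multiply: 58 × 3 = 174
Subtract: 174 - 9 = 165
165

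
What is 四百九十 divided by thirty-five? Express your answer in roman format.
Convert 四百九十 (Chinese numeral) → 4×100 + 9×10 = 490 (decimal)
Convert thirty-five (English words) → 35 (decimal)
Compute 490 ÷ 35 = 14
Convert 14 (decimal) → 14 = 10 + 4 → XIV (Roman numeral)
XIV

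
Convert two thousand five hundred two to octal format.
Convert two thousand five hundred two (English words) → 2×1000 + 5×100 + 2 = 2502 (decimal)
Convert 2502 (decimal) → 2502 = 4×512 + 7×64 + 6 → 0o4706 (octal)
0o4706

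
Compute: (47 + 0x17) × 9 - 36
Convert 0x17 (hexadecimal) → 1×16 + 7 = 23 (decimal)
Expression in decimal: (47 + 23) × 9 - 36
Parentheses first: 47 + 23 = 70
Multiply: 70 × 9 = 630
Subtract: 630 - 36 = 594
594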